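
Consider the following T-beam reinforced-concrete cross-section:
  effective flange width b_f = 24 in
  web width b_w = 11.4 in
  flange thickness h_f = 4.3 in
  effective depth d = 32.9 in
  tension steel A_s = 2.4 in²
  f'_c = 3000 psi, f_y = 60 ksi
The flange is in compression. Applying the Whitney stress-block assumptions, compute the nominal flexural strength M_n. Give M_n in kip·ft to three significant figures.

M_n ≈ 381 kip·ft

Tension: T = A_s f_y = 2.4 × 60 = 144 kips.
Try a within the flange: a = T/(0.85 f'_c b_f) = 144/(0.85 × 3 × 24) = 2.353 in.
Since a = 2.353 ≤ h_f = 4.3 in, the stress block lies entirely in the flange; analyse as a rectangular beam of width b_f.
M_n = T(d − a/2) = 144 × (32.9 − 1.1765) = 4568.2 kip·in.
M_n = 4568.2/12 = 380.68 kip·ft.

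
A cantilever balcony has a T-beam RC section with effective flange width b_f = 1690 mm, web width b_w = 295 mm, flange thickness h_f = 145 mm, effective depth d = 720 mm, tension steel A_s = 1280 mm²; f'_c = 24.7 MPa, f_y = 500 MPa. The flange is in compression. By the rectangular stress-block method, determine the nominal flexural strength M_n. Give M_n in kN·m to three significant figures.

M_n ≈ 455 kN·m

Tension: T = A_s f_y = 1280 × 500 = 640000 N.
Try a within the flange: a = T/(0.85 f'_c b_f) = 640000/(0.85 × 24.7 × 1690) = 18.04 mm.
Since a = 18.04 ≤ h_f = 145 mm, the stress block lies entirely in the flange; analyse as a rectangular beam of width b_f.
M_n = T(d − a/2) = 640000 × (720 − 9.02) = 455.03 × 10⁶ N·mm.
M_n = 455.03 kN·m.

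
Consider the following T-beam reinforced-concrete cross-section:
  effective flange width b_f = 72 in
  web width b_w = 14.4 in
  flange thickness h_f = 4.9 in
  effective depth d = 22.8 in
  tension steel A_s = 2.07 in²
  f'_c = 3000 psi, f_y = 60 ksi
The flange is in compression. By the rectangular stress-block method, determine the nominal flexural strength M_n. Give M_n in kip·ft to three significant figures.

Tension: T = A_s f_y = 2.07 × 60 = 124.2 kips.
Try a within the flange: a = T/(0.85 f'_c b_f) = 124.2/(0.85 × 3 × 72) = 0.676 in.
Since a = 0.676 ≤ h_f = 4.9 in, the stress block lies entirely in the flange; analyse as a rectangular beam of width b_f.
M_n = T(d − a/2) = 124.2 × (22.8 − 0.338) = 2789.8 kip·in.
M_n = 2789.8/12 = 232.48 kip·ft.

M_n ≈ 232 kip·ft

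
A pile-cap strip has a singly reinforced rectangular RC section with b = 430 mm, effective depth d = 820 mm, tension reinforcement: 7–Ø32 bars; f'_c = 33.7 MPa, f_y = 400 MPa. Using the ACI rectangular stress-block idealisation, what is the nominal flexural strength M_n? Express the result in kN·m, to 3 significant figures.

A_s = 7 × 804 = 5628 mm².
T = A_s f_y = 5628 × 400 = 2251200 N = 2251.2 kN.
From C = T: a = T/(0.85 f'_c b) = 2251200/(0.85 × 33.7 × 430) = 182.77 mm.
M_n = T(d − a/2) = 2251.2 kN × (820 − 91.385) mm = 1640.26 kN·m.

M_n ≈ 1640 kN·m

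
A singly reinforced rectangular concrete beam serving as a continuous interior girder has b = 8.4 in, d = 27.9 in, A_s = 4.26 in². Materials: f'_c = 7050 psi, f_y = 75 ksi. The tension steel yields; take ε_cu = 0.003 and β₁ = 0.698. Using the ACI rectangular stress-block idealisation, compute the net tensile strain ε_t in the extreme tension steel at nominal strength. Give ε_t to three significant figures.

a = A_s f_y/(0.85 f'_c b) = 6.347 in.
β₁ = 0.698, so c = a/β₁ = 6.347/0.698 = 9.093 in.
From the linear strain diagram with ε_cu = 0.003: ε_t = 0.003 (d − c)/c = 0.003 × (27.9 − 9.093)/9.093 = 0.00620.
Since ε_t ≥ 0.005, the section is tension-controlled.

ε_t ≈ 0.00620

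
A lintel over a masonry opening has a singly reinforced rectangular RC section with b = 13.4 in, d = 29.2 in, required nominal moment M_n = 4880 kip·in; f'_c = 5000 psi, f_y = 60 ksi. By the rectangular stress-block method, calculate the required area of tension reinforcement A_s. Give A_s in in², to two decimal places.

A_s ≈ 2.94 in²

From M_n = 0.85 f'_c a b (d − a/2):
a = d − √(d² − 2M_n/(0.85 f'_c b)) = 29.2 − √(29.2² − 2 × 4880/(0.85 × 5 × 13.4)) = 3.099 in.
A_s = 0.85 f'_c a b / f_y = 0.85 × 5 × 3.099 × 13.4 / 60 = 2.941 in².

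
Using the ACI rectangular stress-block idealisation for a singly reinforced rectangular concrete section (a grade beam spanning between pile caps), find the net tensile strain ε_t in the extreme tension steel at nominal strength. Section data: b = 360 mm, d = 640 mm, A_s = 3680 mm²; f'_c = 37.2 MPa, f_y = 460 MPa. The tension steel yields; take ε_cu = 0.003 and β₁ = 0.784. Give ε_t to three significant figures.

a = A_s f_y/(0.85 f'_c b) = 148.71 mm.
β₁ = 0.784, so c = a/β₁ = 148.71/0.784 = 189.68 mm.
From the linear strain diagram with ε_cu = 0.003: ε_t = 0.003 (d − c)/c = 0.003 × (640 − 189.68)/189.68 = 0.00712.
Since ε_t ≥ 0.005, the section is tension-controlled.

ε_t ≈ 0.00712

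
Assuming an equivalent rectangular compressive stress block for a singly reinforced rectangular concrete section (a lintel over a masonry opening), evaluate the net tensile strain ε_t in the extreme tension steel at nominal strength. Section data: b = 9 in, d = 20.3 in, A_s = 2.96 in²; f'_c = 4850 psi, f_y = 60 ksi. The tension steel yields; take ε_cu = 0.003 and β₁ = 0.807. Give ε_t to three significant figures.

ε_t ≈ 0.00727

a = A_s f_y/(0.85 f'_c b) = 4.787 in.
β₁ = 0.807, so c = a/β₁ = 4.787/0.807 = 5.932 in.
From the linear strain diagram with ε_cu = 0.003: ε_t = 0.003 (d − c)/c = 0.003 × (20.3 − 5.932)/5.932 = 0.00727.
Since ε_t ≥ 0.005, the section is tension-controlled.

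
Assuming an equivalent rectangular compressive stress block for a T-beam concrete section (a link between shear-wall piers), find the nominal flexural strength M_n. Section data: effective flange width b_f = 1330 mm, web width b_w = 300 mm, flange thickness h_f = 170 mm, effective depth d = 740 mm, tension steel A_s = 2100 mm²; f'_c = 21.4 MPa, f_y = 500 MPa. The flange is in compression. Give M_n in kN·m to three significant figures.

M_n ≈ 754 kN·m

Tension: T = A_s f_y = 2100 × 500 = 1050000 N.
Try a within the flange: a = T/(0.85 f'_c b_f) = 1050000/(0.85 × 21.4 × 1330) = 43.40 mm.
Since a = 43.40 ≤ h_f = 170 mm, the stress block lies entirely in the flange; analyse as a rectangular beam of width b_f.
M_n = T(d − a/2) = 1050000 × (740 − 21.7) = 754.22 × 10⁶ N·mm.
M_n = 754.22 kN·m.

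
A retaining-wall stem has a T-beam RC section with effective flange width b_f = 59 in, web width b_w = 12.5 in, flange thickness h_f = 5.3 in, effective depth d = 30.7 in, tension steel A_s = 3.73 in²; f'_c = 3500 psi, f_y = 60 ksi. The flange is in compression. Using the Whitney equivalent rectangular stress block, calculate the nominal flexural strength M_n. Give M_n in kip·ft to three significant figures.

M_n ≈ 561 kip·ft

Tension: T = A_s f_y = 3.73 × 60 = 223.8 kips.
Try a within the flange: a = T/(0.85 f'_c b_f) = 223.8/(0.85 × 3.5 × 59) = 1.275 in.
Since a = 1.275 ≤ h_f = 5.3 in, the stress block lies entirely in the flange; analyse as a rectangular beam of width b_f.
M_n = T(d − a/2) = 223.8 × (30.7 − 0.6375) = 6728.0 kip·in.
M_n = 6728.0/12 = 560.67 kip·ft.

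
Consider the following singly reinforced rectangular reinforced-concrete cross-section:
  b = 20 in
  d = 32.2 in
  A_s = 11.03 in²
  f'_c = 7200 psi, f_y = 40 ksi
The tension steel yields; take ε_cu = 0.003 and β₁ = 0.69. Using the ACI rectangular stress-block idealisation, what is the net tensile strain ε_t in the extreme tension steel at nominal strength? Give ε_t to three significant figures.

ε_t ≈ 0.0155

a = A_s f_y/(0.85 f'_c b) = 3.605 in.
β₁ = 0.69, so c = a/β₁ = 3.605/0.69 = 5.225 in.
From the linear strain diagram with ε_cu = 0.003: ε_t = 0.003 (d − c)/c = 0.003 × (32.2 − 5.225)/5.225 = 0.0155.
Since ε_t ≥ 0.005, the section is tension-controlled.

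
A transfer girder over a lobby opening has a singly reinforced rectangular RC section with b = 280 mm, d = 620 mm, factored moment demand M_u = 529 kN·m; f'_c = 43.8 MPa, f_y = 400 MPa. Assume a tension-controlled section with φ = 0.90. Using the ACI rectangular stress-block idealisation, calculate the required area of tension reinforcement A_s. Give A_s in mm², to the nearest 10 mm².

A_s ≈ 2580 mm²

M_n = M_u/φ = 529/0.90 = 587.778 kN·m.
With M_n = 0.85 f'_c a b (d − a/2), solve the quadratic for a:
a = d − √(d² − 2M_n/(0.85 f'_c b)) = 620 − √(620² − 2 × 587.778×10⁶/(0.85 × 43.8 × 280)) = 98.82 mm.
A_s = 0.85 f'_c a b / f_y = 0.85 × 43.8 × 98.82 × 280 / 400 = 2575.3 mm².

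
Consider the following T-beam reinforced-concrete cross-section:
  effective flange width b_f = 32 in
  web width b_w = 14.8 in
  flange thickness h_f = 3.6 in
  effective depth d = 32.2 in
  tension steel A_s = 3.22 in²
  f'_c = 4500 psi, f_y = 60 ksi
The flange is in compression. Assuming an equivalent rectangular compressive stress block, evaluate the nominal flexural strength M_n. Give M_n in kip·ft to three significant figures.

Tension: T = A_s f_y = 3.22 × 60 = 193.2 kips.
Try a within the flange: a = T/(0.85 f'_c b_f) = 193.2/(0.85 × 4.5 × 32) = 1.578 in.
Since a = 1.578 ≤ h_f = 3.6 in, the stress block lies entirely in the flange; analyse as a rectangular beam of width b_f.
M_n = T(d − a/2) = 193.2 × (32.2 − 0.789) = 6068.6 kip·in.
M_n = 6068.6/12 = 505.72 kip·ft.

M_n ≈ 506 kip·ft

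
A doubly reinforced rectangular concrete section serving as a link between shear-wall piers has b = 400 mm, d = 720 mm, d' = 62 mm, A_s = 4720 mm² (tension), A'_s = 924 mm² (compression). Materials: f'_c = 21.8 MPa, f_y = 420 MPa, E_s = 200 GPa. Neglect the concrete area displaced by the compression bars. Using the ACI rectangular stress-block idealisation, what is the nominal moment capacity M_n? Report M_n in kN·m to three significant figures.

M_n ≈ 1230 kN·m

Assume both tension and compression steel yield.
Net tension couple steel: A_s − A'_s = 3796 mm².
a = (A_s − A'_s) f_y / (0.85 f'_c b) = 1594320/(0.85 × 21.8 × 400) = 215.10 mm.
c = a/β₁ = 215.10/0.85 = 253.06 mm; ε'_s = 0.003(c − d')/c = 0.0023 ≥ f_y/E_s = 0.0021, so compression steel does yield.
M_n = (A_s − A'_s) f_y (d − a/2) + A'_s f_y (d − d') = [1594320 × (720 − 107.55) + 388080 × (720 − 62)] × 10⁻⁶ = 976.44 + 255.36 = 1231.80 kN·m.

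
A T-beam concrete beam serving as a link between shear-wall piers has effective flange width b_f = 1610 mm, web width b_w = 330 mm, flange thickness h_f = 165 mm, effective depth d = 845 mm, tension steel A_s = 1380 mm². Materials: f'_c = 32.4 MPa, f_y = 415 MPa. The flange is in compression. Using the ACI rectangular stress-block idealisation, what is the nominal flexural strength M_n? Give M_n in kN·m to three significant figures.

Tension: T = A_s f_y = 1380 × 415 = 572700 N.
Try a within the flange: a = T/(0.85 f'_c b_f) = 572700/(0.85 × 32.4 × 1610) = 12.92 mm.
Since a = 12.92 ≤ h_f = 165 mm, the stress block lies entirely in the flange; analyse as a rectangular beam of width b_f.
M_n = T(d − a/2) = 572700 × (845 − 6.46) = 480.23 × 10⁶ N·mm.
M_n = 480.23 kN·m.

M_n ≈ 480 kN·m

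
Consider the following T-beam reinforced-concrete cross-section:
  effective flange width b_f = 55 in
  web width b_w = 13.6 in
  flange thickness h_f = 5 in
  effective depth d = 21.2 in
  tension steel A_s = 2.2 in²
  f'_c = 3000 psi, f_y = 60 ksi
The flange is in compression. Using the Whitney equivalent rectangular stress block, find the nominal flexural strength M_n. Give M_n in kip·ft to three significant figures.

M_n ≈ 228 kip·ft

Tension: T = A_s f_y = 2.2 × 60 = 132 kips.
Try a within the flange: a = T/(0.85 f'_c b_f) = 132/(0.85 × 3 × 55) = 0.941 in.
Since a = 0.941 ≤ h_f = 5 in, the stress block lies entirely in the flange; analyse as a rectangular beam of width b_f.
M_n = T(d − a/2) = 132 × (21.2 − 0.4705) = 2736.3 kip·in.
M_n = 2736.3/12 = 228.03 kip·ft.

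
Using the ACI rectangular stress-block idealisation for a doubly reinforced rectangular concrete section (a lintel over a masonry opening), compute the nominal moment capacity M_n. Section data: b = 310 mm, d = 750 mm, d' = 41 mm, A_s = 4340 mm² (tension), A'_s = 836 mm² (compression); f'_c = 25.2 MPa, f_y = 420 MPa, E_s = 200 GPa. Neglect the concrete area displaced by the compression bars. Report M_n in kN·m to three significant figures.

Assume both tension and compression steel yield.
Net tension couple steel: A_s − A'_s = 3504 mm².
a = (A_s − A'_s) f_y / (0.85 f'_c b) = 1471680/(0.85 × 25.2 × 310) = 221.63 mm.
c = a/β₁ = 221.63/0.85 = 260.74 mm; ε'_s = 0.003(c − d')/c = 0.0025 ≥ f_y/E_s = 0.0021, so compression steel does yield.
M_n = (A_s − A'_s) f_y (d − a/2) + A'_s f_y (d − d') = [1471680 × (750 − 110.815) + 351120 × (750 − 41)] × 10⁻⁶ = 940.68 + 248.94 = 1189.62 kN·m.

M_n ≈ 1190 kN·m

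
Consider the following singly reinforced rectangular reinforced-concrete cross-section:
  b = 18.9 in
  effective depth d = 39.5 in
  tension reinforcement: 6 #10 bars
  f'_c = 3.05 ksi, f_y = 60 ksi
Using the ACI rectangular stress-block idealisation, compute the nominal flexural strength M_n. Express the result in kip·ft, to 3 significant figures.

A_s = 6 × 1.27 = 7.62 in².
T = A_s f_y = 7.62 × 60 = 457.2 kips.
a = T/(0.85 f'_c b) = 457.2/(0.85 × 3.05 × 18.9) = 9.331 in.
M_n = T(d − a/2) = 457.2 × (39.5 − 4.6655) = 15926.3 kip·in = 15926.3/12 = 1327.19 kip·ft.

M_n ≈ 1330 kip·ft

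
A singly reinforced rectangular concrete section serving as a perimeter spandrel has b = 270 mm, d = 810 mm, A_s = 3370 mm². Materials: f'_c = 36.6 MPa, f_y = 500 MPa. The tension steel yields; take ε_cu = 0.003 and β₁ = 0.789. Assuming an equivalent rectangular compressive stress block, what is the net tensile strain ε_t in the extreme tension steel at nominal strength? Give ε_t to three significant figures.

ε_t ≈ 0.00656

a = A_s f_y/(0.85 f'_c b) = 200.60 mm.
β₁ = 0.789, so c = a/β₁ = 200.60/0.789 = 254.25 mm.
From the linear strain diagram with ε_cu = 0.003: ε_t = 0.003 (d − c)/c = 0.003 × (810 − 254.25)/254.25 = 0.00656.
Since ε_t ≥ 0.005, the section is tension-controlled.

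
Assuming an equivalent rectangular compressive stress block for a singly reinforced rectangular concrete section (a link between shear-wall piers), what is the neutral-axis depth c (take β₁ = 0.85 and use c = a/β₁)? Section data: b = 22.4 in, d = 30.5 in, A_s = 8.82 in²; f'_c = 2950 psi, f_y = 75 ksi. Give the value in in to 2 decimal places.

T = A_s f_y = 8.82 × 75 = 661.5 kips.
a = T/(0.85 f'_c b) = 661.5/(0.85 × 2.95 × 22.4) = 11.7772 in.
With β₁ = 0.85, c = a/β₁ = 11.7772/0.85 = 13.86 in.

c ≈ 13.86 in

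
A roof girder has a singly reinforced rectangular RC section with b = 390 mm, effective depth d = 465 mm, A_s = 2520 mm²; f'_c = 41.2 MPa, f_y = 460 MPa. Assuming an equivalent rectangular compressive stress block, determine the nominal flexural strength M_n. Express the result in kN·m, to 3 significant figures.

T = A_s f_y = 2520 × 460 = 1159200 N = 1159.2 kN.
From C = T: a = T/(0.85 f'_c b) = 1159200/(0.85 × 41.2 × 390) = 84.87 mm.
M_n = T(d − a/2) = 1159.2 kN × (465 − 42.435) mm = 489.84 kN·m.

M_n ≈ 490 kN·m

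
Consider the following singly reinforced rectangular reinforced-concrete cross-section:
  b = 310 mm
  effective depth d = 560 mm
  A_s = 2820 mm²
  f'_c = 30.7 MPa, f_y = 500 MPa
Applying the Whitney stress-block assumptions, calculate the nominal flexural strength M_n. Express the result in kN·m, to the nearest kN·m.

T = A_s f_y = 2820 × 500 = 1410000 N = 1410 kN.
From C = T: a = T/(0.85 f'_c b) = 1410000/(0.85 × 30.7 × 310) = 174.30 mm.
M_n = T(d − a/2) = 1410 kN × (560 − 87.15) mm = 666.72 kN·m.

M_n ≈ 667 kN·m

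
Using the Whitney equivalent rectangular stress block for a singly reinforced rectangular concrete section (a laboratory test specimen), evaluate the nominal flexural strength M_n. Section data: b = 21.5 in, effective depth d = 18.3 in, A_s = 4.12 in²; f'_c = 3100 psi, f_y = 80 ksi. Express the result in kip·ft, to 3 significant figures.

T = A_s f_y = 4.12 × 80 = 329.6 kips.
a = T/(0.85 f'_c b) = 329.6/(0.85 × 3.1 × 21.5) = 5.818 in.
M_n = T(d − a/2) = 329.6 × (18.3 − 2.909) = 5072.9 kip·in = 5072.9/12 = 422.74 kip·ft.

M_n ≈ 423 kip·ft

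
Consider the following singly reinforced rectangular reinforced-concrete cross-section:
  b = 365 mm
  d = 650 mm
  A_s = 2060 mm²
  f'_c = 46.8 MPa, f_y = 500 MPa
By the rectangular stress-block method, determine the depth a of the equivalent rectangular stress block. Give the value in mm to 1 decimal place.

T = A_s f_y = 2060 × 500 = 1030000 N = 1030 kN.
Setting C = 0.85 f'_c a b equal to T: a = 1030000/(0.85 × 46.8 × 365) = 70.9 mm.

a ≈ 70.9 mm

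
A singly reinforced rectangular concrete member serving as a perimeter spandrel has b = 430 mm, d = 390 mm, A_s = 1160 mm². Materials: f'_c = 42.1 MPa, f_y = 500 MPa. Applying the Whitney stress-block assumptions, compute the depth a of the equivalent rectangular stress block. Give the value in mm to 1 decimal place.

a ≈ 37.7 mm

T = A_s f_y = 1160 × 500 = 580000 N = 580 kN.
Setting C = 0.85 f'_c a b equal to T: a = 580000/(0.85 × 42.1 × 430) = 37.7 mm.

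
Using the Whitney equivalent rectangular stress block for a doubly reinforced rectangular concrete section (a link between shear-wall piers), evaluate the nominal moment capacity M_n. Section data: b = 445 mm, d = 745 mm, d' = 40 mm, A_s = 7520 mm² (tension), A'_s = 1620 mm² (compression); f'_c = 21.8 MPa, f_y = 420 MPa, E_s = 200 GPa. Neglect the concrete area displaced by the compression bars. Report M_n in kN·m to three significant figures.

M_n ≈ 1950 kN·m

Assume both tension and compression steel yield.
Net tension couple steel: A_s − A'_s = 5900 mm².
a = (A_s − A'_s) f_y / (0.85 f'_c b) = 2478000/(0.85 × 21.8 × 445) = 300.51 mm.
c = a/β₁ = 300.51/0.85 = 353.54 mm; ε'_s = 0.003(c − d')/c = 0.0027 ≥ f_y/E_s = 0.0021, so compression steel does yield.
M_n = (A_s − A'_s) f_y (d − a/2) + A'_s f_y (d − d') = [2478000 × (745 − 150.255) + 680400 × (745 − 40)] × 10⁻⁶ = 1473.78 + 479.68 = 1953.46 kN·m.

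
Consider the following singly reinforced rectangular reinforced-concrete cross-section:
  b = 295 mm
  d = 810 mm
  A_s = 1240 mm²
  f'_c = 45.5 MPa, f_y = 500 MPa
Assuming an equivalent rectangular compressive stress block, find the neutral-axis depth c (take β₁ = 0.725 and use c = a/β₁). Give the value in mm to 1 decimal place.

c ≈ 75.0 mm

T = A_s f_y = 1240 × 500 = 620000 N = 620 kN.
Setting C = 0.85 f'_c a b equal to T: a = 620000/(0.85 × 45.5 × 295) = 54.342 mm.
With β₁ = 0.725, c = a/β₁ = 54.342/0.725 = 75.0 mm.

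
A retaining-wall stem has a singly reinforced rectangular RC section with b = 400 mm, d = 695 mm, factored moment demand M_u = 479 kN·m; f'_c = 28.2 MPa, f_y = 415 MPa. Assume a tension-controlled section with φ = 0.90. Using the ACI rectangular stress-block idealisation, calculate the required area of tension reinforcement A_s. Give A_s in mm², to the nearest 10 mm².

M_n = M_u/φ = 479/0.90 = 532.222 kN·m.
With M_n = 0.85 f'_c a b (d − a/2), solve the quadratic for a:
a = d − √(d² − 2M_n/(0.85 f'_c b)) = 695 − √(695² − 2 × 532.222×10⁶/(0.85 × 28.2 × 400)) = 85.08 mm.
A_s = 0.85 f'_c a b / f_y = 0.85 × 28.2 × 85.08 × 400 / 415 = 1965.7 mm².

A_s ≈ 1970 mm²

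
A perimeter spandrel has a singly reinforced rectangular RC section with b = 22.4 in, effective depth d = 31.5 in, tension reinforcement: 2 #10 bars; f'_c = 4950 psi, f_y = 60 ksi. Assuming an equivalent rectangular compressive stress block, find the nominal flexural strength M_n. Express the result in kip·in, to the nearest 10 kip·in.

A_s = 2 × 1.27 = 2.54 in².
T = A_s f_y = 2.54 × 60 = 152.4 kips.
a = T/(0.85 f'_c b) = 152.4/(0.85 × 4.95 × 22.4) = 1.617 in.
M_n = T(d − a/2) = 152.4 × (31.5 − 0.8085) = 4677.4 kip·in.

M_n ≈ 4680 kip·in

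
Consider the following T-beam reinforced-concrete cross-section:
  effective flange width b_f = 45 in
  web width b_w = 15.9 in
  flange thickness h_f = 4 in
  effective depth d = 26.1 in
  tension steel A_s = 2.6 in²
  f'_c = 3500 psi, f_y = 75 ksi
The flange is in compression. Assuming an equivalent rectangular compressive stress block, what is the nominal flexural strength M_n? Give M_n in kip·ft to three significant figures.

M_n ≈ 412 kip·ft

Tension: T = A_s f_y = 2.6 × 75 = 195 kips.
Try a within the flange: a = T/(0.85 f'_c b_f) = 195/(0.85 × 3.5 × 45) = 1.457 in.
Since a = 1.457 ≤ h_f = 4 in, the stress block lies entirely in the flange; analyse as a rectangular beam of width b_f.
M_n = T(d − a/2) = 195 × (26.1 − 0.7285) = 4947.4 kip·in.
M_n = 4947.4/12 = 412.28 kip·ft.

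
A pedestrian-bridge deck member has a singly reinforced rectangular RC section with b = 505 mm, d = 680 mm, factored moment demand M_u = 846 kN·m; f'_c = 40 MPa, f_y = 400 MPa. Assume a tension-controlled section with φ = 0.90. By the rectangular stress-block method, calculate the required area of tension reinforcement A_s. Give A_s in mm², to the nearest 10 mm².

M_n = M_u/φ = 846/0.90 = 940 kN·m.
With M_n = 0.85 f'_c a b (d − a/2), solve the quadratic for a:
a = d − √(d² − 2M_n/(0.85 f'_c b)) = 680 − √(680² − 2 × 940×10⁶/(0.85 × 40 × 505)) = 85.94 mm.
A_s = 0.85 f'_c a b / f_y = 0.85 × 40 × 85.94 × 505 / 400 = 3689.0 mm².

A_s ≈ 3690 mm²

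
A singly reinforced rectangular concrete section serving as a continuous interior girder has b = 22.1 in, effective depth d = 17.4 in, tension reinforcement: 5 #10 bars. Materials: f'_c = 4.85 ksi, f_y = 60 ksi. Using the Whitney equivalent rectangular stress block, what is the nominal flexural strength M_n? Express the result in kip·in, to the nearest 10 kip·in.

M_n ≈ 5830 kip·in

A_s = 5 × 1.27 = 6.35 in².
T = A_s f_y = 6.35 × 60 = 381 kips.
a = T/(0.85 f'_c b) = 381/(0.85 × 4.85 × 22.1) = 4.182 in.
M_n = T(d − a/2) = 381 × (17.4 − 2.091) = 5832.7 kip·in.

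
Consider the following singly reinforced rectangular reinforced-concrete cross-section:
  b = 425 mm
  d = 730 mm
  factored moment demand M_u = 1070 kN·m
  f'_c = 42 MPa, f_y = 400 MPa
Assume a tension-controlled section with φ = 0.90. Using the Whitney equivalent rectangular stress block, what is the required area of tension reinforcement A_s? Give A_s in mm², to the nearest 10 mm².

M_n = M_u/φ = 1070/0.90 = 1188.89 kN·m.
With M_n = 0.85 f'_c a b (d − a/2), solve the quadratic for a:
a = d − √(d² − 2M_n/(0.85 f'_c b)) = 730 − √(730² − 2 × 1188.89×10⁶/(0.85 × 42 × 425)) = 116.66 mm.
A_s = 0.85 f'_c a b / f_y = 0.85 × 42 × 116.66 × 425 / 400 = 4425.1 mm².

A_s ≈ 4430 mm²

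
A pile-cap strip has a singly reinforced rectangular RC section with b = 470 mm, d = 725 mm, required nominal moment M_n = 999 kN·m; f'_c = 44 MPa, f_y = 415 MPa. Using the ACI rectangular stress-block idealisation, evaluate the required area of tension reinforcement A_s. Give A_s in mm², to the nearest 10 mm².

A_s ≈ 3520 mm²

With M_n = 0.85 f'_c a b (d − a/2), solve the quadratic for a:
a = d − √(d² − 2M_n/(0.85 f'_c b)) = 725 − √(725² − 2 × 999×10⁶/(0.85 × 44 × 470)) = 83.16 mm.
A_s = 0.85 f'_c a b / f_y = 0.85 × 44 × 83.16 × 470 / 415 = 3522.4 mm².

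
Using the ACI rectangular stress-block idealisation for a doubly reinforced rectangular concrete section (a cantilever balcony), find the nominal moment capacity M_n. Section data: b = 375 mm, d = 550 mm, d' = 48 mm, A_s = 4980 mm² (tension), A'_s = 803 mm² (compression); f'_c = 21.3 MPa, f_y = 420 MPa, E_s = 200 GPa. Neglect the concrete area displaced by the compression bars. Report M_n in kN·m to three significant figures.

Assume both tension and compression steel yield.
Net tension couple steel: A_s − A'_s = 4177 mm².
a = (A_s − A'_s) f_y / (0.85 f'_c b) = 1754340/(0.85 × 21.3 × 375) = 258.39 mm.
c = a/β₁ = 258.39/0.85 = 303.99 mm; ε'_s = 0.003(c − d')/c = 0.0025 ≥ f_y/E_s = 0.0021, so compression steel does yield.
M_n = (A_s − A'_s) f_y (d − a/2) + A'_s f_y (d − d') = [1754340 × (550 − 129.195) + 337260 × (550 − 48)] × 10⁻⁶ = 738.24 + 169.30 = 907.54 kN·m.

M_n ≈ 908 kN·m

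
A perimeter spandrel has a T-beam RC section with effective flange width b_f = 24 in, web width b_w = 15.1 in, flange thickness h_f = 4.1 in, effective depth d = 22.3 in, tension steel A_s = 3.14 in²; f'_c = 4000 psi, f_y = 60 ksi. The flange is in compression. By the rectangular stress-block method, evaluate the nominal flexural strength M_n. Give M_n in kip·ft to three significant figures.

Tension: T = A_s f_y = 3.14 × 60 = 188.4 kips.
Try a within the flange: a = T/(0.85 f'_c b_f) = 188.4/(0.85 × 4 × 24) = 2.309 in.
Since a = 2.309 ≤ h_f = 4.1 in, the stress block lies entirely in the flange; analyse as a rectangular beam of width b_f.
M_n = T(d − a/2) = 188.4 × (22.3 − 1.1545) = 3983.8 kip·in.
M_n = 3983.8/12 = 331.98 kip·ft.

M_n ≈ 332 kip·ft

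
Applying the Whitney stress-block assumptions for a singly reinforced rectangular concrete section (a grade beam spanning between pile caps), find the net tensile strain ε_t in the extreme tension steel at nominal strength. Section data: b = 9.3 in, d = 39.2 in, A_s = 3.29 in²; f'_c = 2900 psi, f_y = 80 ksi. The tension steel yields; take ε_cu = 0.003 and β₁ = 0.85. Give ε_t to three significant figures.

ε_t ≈ 0.00571

a = A_s f_y/(0.85 f'_c b) = 11.481 in.
β₁ = 0.85, so c = a/β₁ = 11.481/0.85 = 13.507 in.
From the linear strain diagram with ε_cu = 0.003: ε_t = 0.003 (d − c)/c = 0.003 × (39.2 − 13.507)/13.507 = 0.00571.
Since ε_t ≥ 0.005, the section is tension-controlled.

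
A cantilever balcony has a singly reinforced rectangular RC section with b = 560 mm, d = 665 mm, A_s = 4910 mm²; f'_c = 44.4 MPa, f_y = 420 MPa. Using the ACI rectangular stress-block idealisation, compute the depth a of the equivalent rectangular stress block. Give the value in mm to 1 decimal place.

a ≈ 97.6 mm

T = A_s f_y = 4910 × 420 = 2062200 N = 2062.2 kN.
Setting C = 0.85 f'_c a b equal to T: a = 2062200/(0.85 × 44.4 × 560) = 97.6 mm.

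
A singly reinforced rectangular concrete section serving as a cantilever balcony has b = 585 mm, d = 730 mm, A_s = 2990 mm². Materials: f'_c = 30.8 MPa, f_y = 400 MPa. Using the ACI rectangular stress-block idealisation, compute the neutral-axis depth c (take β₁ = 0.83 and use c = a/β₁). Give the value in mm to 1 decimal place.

T = A_s f_y = 2990 × 400 = 1196000 N = 1196 kN.
Setting C = 0.85 f'_c a b equal to T: a = 1196000/(0.85 × 30.8 × 585) = 78.092 mm.
With β₁ = 0.83, c = a/β₁ = 78.092/0.83 = 94.1 mm.

c ≈ 94.1 mm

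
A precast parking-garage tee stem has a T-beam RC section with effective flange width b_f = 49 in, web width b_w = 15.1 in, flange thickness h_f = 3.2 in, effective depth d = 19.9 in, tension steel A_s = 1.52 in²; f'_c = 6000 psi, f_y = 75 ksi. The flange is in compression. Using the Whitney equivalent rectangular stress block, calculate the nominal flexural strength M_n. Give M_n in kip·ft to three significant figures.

Tension: T = A_s f_y = 1.52 × 75 = 114 kips.
Try a within the flange: a = T/(0.85 f'_c b_f) = 114/(0.85 × 6 × 49) = 0.456 in.
Since a = 0.456 ≤ h_f = 3.2 in, the stress block lies entirely in the flange; analyse as a rectangular beam of width b_f.
M_n = T(d − a/2) = 114 × (19.9 − 0.228) = 2242.6 kip·in.
M_n = 2242.6/12 = 186.88 kip·ft.

M_n ≈ 187 kip·ft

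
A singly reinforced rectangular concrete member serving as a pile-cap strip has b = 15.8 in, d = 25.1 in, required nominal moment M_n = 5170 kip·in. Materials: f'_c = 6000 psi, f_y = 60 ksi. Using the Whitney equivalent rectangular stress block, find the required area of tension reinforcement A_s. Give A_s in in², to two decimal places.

A_s ≈ 3.63 in²

From M_n = 0.85 f'_c a b (d − a/2):
a = d − √(d² − 2M_n/(0.85 f'_c b)) = 25.1 − √(25.1² − 2 × 5170/(0.85 × 6 × 15.8)) = 2.702 in.
A_s = 0.85 f'_c a b / f_y = 0.85 × 6 × 2.702 × 15.8 / 60 = 3.629 in².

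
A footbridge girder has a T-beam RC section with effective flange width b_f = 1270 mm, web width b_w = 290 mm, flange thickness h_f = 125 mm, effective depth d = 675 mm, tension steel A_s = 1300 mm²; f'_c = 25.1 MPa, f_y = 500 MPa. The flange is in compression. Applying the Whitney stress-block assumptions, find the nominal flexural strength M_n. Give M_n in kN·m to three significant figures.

M_n ≈ 431 kN·m

Tension: T = A_s f_y = 1300 × 500 = 650000 N.
Try a within the flange: a = T/(0.85 f'_c b_f) = 650000/(0.85 × 25.1 × 1270) = 23.99 mm.
Since a = 23.99 ≤ h_f = 125 mm, the stress block lies entirely in the flange; analyse as a rectangular beam of width b_f.
M_n = T(d − a/2) = 650000 × (675 − 11.995) = 430.95 × 10⁶ N·mm.
M_n = 430.95 kN·m.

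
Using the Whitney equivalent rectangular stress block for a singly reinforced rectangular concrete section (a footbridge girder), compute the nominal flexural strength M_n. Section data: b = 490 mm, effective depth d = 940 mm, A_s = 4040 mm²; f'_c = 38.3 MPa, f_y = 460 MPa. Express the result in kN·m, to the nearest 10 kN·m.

T = A_s f_y = 4040 × 460 = 1858400 N = 1858.4 kN.
From C = T: a = T/(0.85 f'_c b) = 1858400/(0.85 × 38.3 × 490) = 116.50 mm.
M_n = T(d − a/2) = 1858.4 kN × (940 − 58.25) mm = 1638.64 kN·m.

M_n ≈ 1640 kN·m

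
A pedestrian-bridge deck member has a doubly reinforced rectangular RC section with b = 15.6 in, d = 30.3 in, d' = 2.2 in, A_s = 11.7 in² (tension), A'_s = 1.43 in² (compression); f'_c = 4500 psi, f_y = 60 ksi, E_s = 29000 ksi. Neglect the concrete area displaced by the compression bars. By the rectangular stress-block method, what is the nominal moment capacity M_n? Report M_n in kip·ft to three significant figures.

Assume both steels yield.
a = (A_s − A'_s) f_y/(0.85 f'_c b) = (11.7 − 1.43) × 60/(0.85 × 4.5 × 15.6) = 10.327 in.
c = a/β₁ = 10.327/0.825 = 12.518 in; ε'_s = 0.003(c − d')/c = 0.0025 ≥ ε_y = 0.0021, so the compression steel yields.
M_n = (A_s − A'_s) f_y (d − a/2) + A'_s f_y (d − d') = 616.2 × (30.3 − 5.1635) + 85.8 × (30.3 − 2.2) = 15489.1 + 2411.0 = 17900.1 kip·in = 17900.1/12 = 1491.68 kip·ft.

M_n ≈ 1490 kip·ft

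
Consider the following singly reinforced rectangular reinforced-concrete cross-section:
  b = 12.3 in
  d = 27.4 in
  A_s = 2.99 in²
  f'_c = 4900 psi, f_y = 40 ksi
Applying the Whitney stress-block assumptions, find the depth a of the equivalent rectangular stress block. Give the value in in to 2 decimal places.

T = A_s f_y = 2.99 × 40 = 119.6 kips.
a = T/(0.85 f'_c b) = 119.6/(0.85 × 4.9 × 12.3) = 2.33 in.

a ≈ 2.33 in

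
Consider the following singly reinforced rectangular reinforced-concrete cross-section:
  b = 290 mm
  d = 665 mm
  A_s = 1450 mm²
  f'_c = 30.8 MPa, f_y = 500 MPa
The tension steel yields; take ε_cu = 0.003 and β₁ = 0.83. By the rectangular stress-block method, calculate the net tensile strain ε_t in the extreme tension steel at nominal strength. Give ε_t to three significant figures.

ε_t ≈ 0.0143

a = A_s f_y/(0.85 f'_c b) = 95.49 mm.
β₁ = 0.83, so c = a/β₁ = 95.49/0.83 = 115.05 mm.
From the linear strain diagram with ε_cu = 0.003: ε_t = 0.003 (d − c)/c = 0.003 × (665 − 115.05)/115.05 = 0.0143.
Since ε_t ≥ 0.005, the section is tension-controlled.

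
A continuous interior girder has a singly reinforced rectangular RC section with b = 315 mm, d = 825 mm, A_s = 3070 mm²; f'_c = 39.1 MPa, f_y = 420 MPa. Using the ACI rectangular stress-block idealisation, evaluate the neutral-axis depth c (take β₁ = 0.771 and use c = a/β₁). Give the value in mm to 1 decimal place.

T = A_s f_y = 3070 × 420 = 1289400 N = 1289.4 kN.
Setting C = 0.85 f'_c a b equal to T: a = 1289400/(0.85 × 39.1 × 315) = 123.163 mm.
With β₁ = 0.771, c = a/β₁ = 123.163/0.771 = 159.7 mm.

c ≈ 159.7 mm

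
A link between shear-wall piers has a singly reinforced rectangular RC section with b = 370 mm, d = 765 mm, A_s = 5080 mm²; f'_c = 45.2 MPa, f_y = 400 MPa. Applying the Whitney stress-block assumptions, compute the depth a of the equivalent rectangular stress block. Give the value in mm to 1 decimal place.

T = A_s f_y = 5080 × 400 = 2032000 N = 2032 kN.
Setting C = 0.85 f'_c a b equal to T: a = 2032000/(0.85 × 45.2 × 370) = 142.9 mm.

a ≈ 142.9 mm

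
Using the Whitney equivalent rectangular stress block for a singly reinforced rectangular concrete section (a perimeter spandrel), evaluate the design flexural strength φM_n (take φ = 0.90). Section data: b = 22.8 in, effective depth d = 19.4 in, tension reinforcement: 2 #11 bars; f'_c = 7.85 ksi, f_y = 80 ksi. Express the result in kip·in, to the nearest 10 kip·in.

φM_n ≈ 4170 kip·in

A_s = 2 × 1.56 = 3.12 in².
T = A_s f_y = 3.12 × 80 = 249.6 kips.
a = T/(0.85 f'_c b) = 249.6/(0.85 × 7.85 × 22.8) = 1.641 in.
M_n = T(d − a/2) = 249.6 × (19.4 − 0.8205) = 4637.4 kip·in.
φM_n = 0.90 × 4637.4 = 4173.7 kip·in.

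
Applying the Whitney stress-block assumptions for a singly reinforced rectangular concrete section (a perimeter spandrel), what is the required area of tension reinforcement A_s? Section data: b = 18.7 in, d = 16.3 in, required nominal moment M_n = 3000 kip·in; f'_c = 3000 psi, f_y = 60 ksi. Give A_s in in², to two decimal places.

From M_n = 0.85 f'_c a b (d − a/2):
a = d − √(d² − 2M_n/(0.85 f'_c b)) = 16.3 − √(16.3² − 2 × 3000/(0.85 × 3 × 18.7)) = 4.474 in.
A_s = 0.85 f'_c a b / f_y = 0.85 × 3 × 4.474 × 18.7 / 60 = 3.556 in².

A_s ≈ 3.56 in²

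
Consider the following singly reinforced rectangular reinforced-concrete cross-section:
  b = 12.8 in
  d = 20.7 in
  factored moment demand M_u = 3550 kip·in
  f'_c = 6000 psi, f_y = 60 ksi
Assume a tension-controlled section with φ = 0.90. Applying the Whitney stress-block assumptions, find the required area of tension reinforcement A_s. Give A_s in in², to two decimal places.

M_n = M_u/φ = 3550/0.90 = 3944.44 kip·in.
From M_n = 0.85 f'_c a b (d − a/2):
a = d − √(d² − 2M_n/(0.85 f'_c b)) = 20.7 − √(20.7² − 2 × 3944.44/(0.85 × 6 × 12.8)) = 3.160 in.
A_s = 0.85 f'_c a b / f_y = 0.85 × 6 × 3.160 × 12.8 / 60 = 3.438 in².

A_s ≈ 3.44 in²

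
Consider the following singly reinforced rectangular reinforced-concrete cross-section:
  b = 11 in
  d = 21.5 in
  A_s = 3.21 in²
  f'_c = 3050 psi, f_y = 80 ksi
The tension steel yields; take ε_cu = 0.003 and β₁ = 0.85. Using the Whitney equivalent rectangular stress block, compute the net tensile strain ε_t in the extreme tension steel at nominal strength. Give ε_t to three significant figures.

a = A_s f_y/(0.85 f'_c b) = 9.005 in.
β₁ = 0.85, so c = a/β₁ = 9.005/0.85 = 10.594 in.
From the linear strain diagram with ε_cu = 0.003: ε_t = 0.003 (d − c)/c = 0.003 × (21.5 − 10.594)/10.594 = 0.00309.
ε_t < 0.004 — the section is over-reinforced for flexure under ACI limits.

ε_t ≈ 0.00309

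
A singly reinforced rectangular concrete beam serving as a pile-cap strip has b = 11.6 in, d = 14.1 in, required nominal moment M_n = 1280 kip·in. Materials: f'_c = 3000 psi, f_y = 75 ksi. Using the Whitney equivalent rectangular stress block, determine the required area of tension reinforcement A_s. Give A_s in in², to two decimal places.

From M_n = 0.85 f'_c a b (d − a/2):
a = d − √(d² − 2M_n/(0.85 f'_c b)) = 14.1 − √(14.1² − 2 × 1280/(0.85 × 3 × 11.6)) = 3.504 in.
A_s = 0.85 f'_c a b / f_y = 0.85 × 3 × 3.504 × 11.6 / 75 = 1.382 in².

A_s ≈ 1.38 in²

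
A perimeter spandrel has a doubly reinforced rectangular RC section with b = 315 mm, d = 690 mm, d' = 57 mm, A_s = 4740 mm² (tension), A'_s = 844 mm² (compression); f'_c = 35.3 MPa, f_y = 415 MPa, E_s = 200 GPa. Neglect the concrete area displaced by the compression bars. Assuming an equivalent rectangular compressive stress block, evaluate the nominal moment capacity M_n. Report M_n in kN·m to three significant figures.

Assume both tension and compression steel yield.
Net tension couple steel: A_s − A'_s = 3896 mm².
a = (A_s − A'_s) f_y / (0.85 f'_c b) = 1616840/(0.85 × 35.3 × 315) = 171.07 mm.
c = a/β₁ = 171.07/0.798 = 214.37 mm; ε'_s = 0.003(c − d')/c = 0.0022 ≥ f_y/E_s = 0.0021, so compression steel does yield.
M_n = (A_s − A'_s) f_y (d − a/2) + A'_s f_y (d − d') = [1616840 × (690 − 85.535) + 350260 × (690 − 57)] × 10⁻⁶ = 977.32 + 221.71 = 1199.03 kN·m.

M_n ≈ 1200 kN·m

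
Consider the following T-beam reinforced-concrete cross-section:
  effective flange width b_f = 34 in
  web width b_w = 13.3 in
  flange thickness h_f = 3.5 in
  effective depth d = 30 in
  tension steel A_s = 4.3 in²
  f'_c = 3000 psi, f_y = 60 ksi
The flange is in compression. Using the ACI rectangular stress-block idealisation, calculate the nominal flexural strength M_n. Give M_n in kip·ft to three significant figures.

M_n ≈ 613 kip·ft

Tension: T = A_s f_y = 4.3 × 60 = 258 kips.
Try a within the flange: a = T/(0.85 f'_c b_f) = 258/(0.85 × 3 × 34) = 2.976 in.
Since a = 2.976 ≤ h_f = 3.5 in, the stress block lies entirely in the flange; analyse as a rectangular beam of width b_f.
M_n = T(d − a/2) = 258 × (30 − 1.488) = 7356.1 kip·in.
M_n = 7356.1/12 = 613.01 kip·ft.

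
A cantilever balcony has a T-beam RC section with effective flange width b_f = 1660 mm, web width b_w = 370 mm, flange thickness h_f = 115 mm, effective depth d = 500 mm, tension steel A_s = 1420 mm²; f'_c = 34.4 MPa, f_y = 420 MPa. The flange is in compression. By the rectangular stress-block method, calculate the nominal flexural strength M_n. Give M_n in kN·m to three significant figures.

Tension: T = A_s f_y = 1420 × 420 = 596400 N.
Try a within the flange: a = T/(0.85 f'_c b_f) = 596400/(0.85 × 34.4 × 1660) = 12.29 mm.
Since a = 12.29 ≤ h_f = 115 mm, the stress block lies entirely in the flange; analyse as a rectangular beam of width b_f.
M_n = T(d − a/2) = 596400 × (500 − 6.145) = 294.54 × 10⁶ N·mm.
M_n = 294.54 kN·m.

M_n ≈ 295 kN·m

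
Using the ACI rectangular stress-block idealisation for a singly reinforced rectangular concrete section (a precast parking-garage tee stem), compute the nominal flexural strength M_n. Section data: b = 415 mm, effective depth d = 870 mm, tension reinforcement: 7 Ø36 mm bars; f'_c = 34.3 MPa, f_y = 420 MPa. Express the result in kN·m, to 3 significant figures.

A_s = 7 × 1018 = 7126 mm².
T = A_s f_y = 7126 × 420 = 2992920 N = 2992.92 kN.
From C = T: a = T/(0.85 f'_c b) = 2992920/(0.85 × 34.3 × 415) = 247.36 mm.
M_n = T(d − a/2) = 2992.92 kN × (870 − 123.68) mm = 2233.68 kN·m.

M_n ≈ 2230 kN·m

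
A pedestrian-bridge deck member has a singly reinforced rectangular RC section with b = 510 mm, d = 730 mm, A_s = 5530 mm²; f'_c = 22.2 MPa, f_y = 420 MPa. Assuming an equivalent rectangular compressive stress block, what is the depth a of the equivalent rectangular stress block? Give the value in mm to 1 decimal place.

T = A_s f_y = 5530 × 420 = 2322600 N = 2322.6 kN.
Setting C = 0.85 f'_c a b equal to T: a = 2322600/(0.85 × 22.2 × 510) = 241.3 mm.

a ≈ 241.3 mm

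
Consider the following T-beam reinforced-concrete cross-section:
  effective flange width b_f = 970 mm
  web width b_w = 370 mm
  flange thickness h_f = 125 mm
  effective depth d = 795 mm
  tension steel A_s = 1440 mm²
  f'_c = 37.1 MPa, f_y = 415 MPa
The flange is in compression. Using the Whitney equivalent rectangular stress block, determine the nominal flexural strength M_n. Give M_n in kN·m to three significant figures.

M_n ≈ 469 kN·m

Tension: T = A_s f_y = 1440 × 415 = 597600 N.
Try a within the flange: a = T/(0.85 f'_c b_f) = 597600/(0.85 × 37.1 × 970) = 19.54 mm.
Since a = 19.54 ≤ h_f = 125 mm, the stress block lies entirely in the flange; analyse as a rectangular beam of width b_f.
M_n = T(d − a/2) = 597600 × (795 − 9.77) = 469.25 × 10⁶ N·mm.
M_n = 469.25 kN·m.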